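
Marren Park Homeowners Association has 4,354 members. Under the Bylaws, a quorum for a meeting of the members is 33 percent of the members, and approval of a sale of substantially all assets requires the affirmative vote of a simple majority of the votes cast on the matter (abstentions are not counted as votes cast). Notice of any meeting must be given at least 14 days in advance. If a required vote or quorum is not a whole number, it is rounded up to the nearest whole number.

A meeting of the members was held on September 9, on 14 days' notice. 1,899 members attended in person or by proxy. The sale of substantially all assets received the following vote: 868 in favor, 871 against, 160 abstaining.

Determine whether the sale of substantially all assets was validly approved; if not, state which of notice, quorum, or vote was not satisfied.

Invalid — vote requirement not satisfied.

Notice: 14 days given; 14 required. Satisfied.
Quorum: 33% of 4,354 = 1,436.82, rounded up to 1,437; 1,899 present. Satisfied.
Vote: requires a majority of the votes cast (1,899 − 160 abstaining = 1,739); a majority of 1739 is 870, so 870 needed; 868 in favor. Not satisfied.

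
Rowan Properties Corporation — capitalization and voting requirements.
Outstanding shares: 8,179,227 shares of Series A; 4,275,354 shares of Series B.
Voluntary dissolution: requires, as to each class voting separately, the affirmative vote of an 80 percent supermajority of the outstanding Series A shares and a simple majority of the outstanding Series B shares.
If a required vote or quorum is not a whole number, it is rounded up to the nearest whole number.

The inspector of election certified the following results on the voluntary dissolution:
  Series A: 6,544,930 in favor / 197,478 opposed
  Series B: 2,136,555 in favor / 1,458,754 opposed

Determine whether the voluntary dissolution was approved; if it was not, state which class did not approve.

Not approved — the Series B shares did not give the required vote.

Series A: 4/5 of 8179227 = 6543381.60, rounded up to 6543382; 6,543,382 required, 6,544,930 in favor — approved.
Series B: a majority of 4275354 is 2137678; 2,137,678 required, 2,136,555 in favor — not approved.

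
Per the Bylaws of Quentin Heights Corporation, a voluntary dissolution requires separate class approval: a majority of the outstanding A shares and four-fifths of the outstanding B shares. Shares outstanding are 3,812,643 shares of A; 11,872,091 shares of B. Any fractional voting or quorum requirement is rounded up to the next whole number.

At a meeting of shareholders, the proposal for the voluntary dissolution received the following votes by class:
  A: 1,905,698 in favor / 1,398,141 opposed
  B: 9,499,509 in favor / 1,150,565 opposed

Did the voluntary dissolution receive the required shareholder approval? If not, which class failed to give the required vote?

A: a majority of 3812643 is 1906322; 1,906,322 required, 1,905,698 in favor — not approved.
B: 4/5 of 11872091 = 9497672.80, rounded up to 9497673; 9,497,673 required, 9,499,509 in favor — approved.

Not approved — the A shares did not give the required vote.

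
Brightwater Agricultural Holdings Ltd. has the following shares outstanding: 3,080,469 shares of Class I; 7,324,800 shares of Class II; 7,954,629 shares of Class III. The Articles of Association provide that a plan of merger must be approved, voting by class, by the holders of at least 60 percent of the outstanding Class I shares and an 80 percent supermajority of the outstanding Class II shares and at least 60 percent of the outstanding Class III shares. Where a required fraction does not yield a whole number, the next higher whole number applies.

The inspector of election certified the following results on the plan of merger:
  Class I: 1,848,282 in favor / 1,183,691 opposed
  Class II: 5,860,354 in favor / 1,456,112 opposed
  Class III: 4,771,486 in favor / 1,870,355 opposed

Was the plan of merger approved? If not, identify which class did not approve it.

Class I: 3/5 of 3080469 = 1848281.40, rounded up to 1848282; 1,848,282 required, 1,848,282 in favor — approved.
Class II: 4/5 of 7324800 = 5859840; 5,859,840 required, 5,860,354 in favor — approved.
Class III: 3/5 of 7954629 = 4772777.40, rounded up to 4772778; 4,772,778 required, 4,771,486 in favor — not approved.

Not approved — the Class III shares did not give the required vote.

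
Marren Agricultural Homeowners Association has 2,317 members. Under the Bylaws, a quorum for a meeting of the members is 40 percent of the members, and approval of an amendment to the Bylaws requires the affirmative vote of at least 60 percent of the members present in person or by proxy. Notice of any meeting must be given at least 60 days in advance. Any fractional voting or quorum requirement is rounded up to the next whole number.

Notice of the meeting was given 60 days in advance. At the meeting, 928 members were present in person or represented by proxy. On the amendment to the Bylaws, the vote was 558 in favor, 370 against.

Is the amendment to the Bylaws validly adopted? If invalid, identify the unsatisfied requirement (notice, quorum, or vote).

Valid — all requirements satisfied.

Notice: 60 days given; 60 required. Satisfied.
Quorum: 40% of 2,317 = 926.80, rounded up to 927; 928 present. Satisfied.
Vote: requires three-fifths of those present (928); 3/5 of 928 = 556.80, rounded up to 557, so 557 needed; 558 in favor. Satisfied.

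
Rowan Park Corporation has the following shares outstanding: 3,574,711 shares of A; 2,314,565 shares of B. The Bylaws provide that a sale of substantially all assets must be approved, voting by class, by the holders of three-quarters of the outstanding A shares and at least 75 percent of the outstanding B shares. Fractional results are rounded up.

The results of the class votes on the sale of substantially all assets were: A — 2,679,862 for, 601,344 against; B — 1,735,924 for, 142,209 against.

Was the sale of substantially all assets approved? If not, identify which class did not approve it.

A: 3/4 of 3574711 = 2681033.25, rounded up to 2681034; 2,681,034 required, 2,679,862 in favor — not approved.
B: 3/4 of 2314565 = 1735923.75, rounded up to 1735924; 1,735,924 required, 1,735,924 in favor — approved.

Not approved — the A shares did not give the required vote.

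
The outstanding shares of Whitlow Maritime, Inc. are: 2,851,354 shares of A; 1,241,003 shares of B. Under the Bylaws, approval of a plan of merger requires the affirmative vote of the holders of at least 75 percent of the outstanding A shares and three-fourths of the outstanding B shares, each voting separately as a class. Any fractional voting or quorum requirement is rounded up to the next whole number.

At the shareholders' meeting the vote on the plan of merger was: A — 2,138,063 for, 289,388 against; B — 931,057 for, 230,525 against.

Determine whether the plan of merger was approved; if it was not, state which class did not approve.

Not approved — the A shares did not give the required vote.

A: 3/4 of 2851354 = 2138515.50, rounded up to 2138516; 2,138,516 required, 2,138,063 in favor — not approved.
B: 3/4 of 1241003 = 930752.25, rounded up to 930753; 930,753 required, 931,057 in favor — approved.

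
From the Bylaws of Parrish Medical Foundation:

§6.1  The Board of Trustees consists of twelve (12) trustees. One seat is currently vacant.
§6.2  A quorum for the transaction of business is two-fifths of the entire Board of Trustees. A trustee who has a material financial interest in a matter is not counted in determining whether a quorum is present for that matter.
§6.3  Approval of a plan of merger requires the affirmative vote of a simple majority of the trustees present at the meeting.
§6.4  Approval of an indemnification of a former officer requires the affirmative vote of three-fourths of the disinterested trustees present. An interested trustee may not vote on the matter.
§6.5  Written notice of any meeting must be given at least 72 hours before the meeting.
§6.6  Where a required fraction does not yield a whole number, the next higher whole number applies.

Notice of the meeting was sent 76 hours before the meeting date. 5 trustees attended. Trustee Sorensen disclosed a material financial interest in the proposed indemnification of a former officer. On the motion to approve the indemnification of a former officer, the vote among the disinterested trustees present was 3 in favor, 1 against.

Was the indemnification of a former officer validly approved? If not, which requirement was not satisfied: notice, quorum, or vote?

Notice: 76 hours given; 72 required (76 ≥ 72). Satisfied.
Quorum: 5 present, but the 1 interested trustee does not count, leaving 4. Quorum is 5. Not satisfied.
Vote: the indemnification of a former officer requires three-fourths of the disinterested trustees present (5 − 1 = 4). 3/4 of 4 = 3, so 3 affirmative votes are needed; 3 voted in favor. Satisfied. (Moot — without a quorum no business can be validly transacted.)

Invalid — quorum requirement not satisfied.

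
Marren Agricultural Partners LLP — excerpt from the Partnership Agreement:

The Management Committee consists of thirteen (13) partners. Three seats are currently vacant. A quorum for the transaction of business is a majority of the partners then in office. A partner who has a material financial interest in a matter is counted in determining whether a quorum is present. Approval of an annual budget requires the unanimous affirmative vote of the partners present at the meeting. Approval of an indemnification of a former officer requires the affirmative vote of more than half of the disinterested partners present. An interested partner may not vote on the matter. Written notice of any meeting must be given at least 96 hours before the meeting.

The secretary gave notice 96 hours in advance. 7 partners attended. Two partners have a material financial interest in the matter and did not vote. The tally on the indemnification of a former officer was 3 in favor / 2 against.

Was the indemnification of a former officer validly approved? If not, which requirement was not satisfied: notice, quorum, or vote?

Notice: 96 hours given; 96 required (96 ≥ 96). Satisfied.
Quorum: 7 present (interested partners count toward quorum); quorum is 6. Satisfied.
Vote: the indemnification of a former officer requires a majority of the disinterested partners present (7 − 2 = 5). A majority of 5 is 3, so 3 affirmative votes are needed; 3 voted in favor. Satisfied.

Valid — all requirements satisfied.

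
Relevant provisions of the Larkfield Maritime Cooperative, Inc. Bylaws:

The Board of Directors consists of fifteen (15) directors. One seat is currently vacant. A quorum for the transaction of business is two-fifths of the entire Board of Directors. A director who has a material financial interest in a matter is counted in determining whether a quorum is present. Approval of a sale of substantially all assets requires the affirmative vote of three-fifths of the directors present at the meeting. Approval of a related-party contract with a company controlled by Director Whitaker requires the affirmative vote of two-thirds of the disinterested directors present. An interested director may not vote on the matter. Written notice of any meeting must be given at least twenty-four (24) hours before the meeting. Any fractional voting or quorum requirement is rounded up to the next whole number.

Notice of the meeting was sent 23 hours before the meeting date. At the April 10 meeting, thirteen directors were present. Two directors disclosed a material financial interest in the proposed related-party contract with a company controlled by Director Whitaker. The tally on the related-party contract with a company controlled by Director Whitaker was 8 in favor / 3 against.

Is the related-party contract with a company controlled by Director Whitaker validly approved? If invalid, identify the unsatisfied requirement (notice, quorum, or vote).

Invalid — notice requirement not satisfied.

Notice: 23 hours given; 24 required (23 < 24). Not satisfied.
Quorum: 13 present (interested directors count toward quorum); quorum is 6. Satisfied.
Vote: the related-party contract with a company controlled by Director Whitaker requires two-thirds of the disinterested directors present (13 − 2 = 11). 2/3 of 11 = 7.33, rounded up to 8, so 8 affirmative votes are needed; 8 voted in favor. Satisfied.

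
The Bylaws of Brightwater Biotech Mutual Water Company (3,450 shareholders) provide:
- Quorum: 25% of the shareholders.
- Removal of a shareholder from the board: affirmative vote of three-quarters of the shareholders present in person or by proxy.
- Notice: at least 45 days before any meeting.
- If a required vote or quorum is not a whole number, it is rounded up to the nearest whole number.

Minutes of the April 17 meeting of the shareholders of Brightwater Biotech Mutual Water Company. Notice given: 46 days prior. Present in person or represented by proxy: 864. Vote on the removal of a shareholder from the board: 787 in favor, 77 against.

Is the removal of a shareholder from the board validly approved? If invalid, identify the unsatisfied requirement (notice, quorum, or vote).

Notice: 46 days given; 45 required. Satisfied.
Quorum: 25% of 3,450 = 862.50, rounded up to 863; 864 present. Satisfied.
Vote: requires three-fourths of those present (864); 3/4 of 864 = 648, so 648 needed; 787 in favor. Satisfied.

Valid — all requirements satisfied.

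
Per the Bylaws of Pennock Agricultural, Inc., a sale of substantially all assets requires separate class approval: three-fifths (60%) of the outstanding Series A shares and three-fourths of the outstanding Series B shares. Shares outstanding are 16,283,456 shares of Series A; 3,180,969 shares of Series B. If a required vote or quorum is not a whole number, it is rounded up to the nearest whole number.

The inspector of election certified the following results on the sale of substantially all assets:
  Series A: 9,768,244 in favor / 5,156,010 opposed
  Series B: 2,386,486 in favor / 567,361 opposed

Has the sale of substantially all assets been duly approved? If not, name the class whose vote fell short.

Series A: 3/5 of 16283456 = 9770073.60, rounded up to 9770074; 9,770,074 required, 9,768,244 in favor — not approved.
Series B: 3/4 of 3180969 = 2385726.75, rounded up to 2385727; 2,385,727 required, 2,386,486 in favor — approved.

Not approved — the Series A shares did not give the required vote.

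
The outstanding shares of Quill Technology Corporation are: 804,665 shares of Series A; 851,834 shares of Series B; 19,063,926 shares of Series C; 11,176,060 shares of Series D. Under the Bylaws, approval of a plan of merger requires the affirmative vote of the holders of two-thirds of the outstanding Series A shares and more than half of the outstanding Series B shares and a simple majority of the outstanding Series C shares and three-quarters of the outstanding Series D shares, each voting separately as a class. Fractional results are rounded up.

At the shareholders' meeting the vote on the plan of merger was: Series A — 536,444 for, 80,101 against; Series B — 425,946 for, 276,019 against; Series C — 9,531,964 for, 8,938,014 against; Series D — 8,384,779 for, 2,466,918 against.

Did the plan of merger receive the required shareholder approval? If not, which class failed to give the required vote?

Approved — every class gave the required vote.

Series A: 2/3 of 804665 = 536443.33, rounded up to 536444; 536,444 required, 536,444 in favor — approved.
Series B: a majority of 851834 is 425918; 425,918 required, 425,946 in favor — approved.
Series C: a majority of 19063926 is 9531964; 9,531,964 required, 9,531,964 in favor — approved.
Series D: 3/4 of 11176060 = 8382045; 8,382,045 required, 8,384,779 in favor — approved.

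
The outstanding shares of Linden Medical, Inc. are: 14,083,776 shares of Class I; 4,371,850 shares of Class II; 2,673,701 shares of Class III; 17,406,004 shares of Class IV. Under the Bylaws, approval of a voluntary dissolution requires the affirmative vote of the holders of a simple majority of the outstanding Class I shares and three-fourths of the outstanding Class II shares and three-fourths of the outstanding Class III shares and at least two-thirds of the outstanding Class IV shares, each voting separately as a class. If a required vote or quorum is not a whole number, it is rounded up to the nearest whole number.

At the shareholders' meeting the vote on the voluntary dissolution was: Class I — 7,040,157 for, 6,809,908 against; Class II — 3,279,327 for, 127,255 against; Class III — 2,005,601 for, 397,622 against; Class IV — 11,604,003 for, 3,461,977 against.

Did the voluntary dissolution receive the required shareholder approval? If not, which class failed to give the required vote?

Class I: a majority of 14083776 is 7041889; 7,041,889 required, 7,040,157 in favor — not approved.
Class II: 3/4 of 4371850 = 3278887.50, rounded up to 3278888; 3,278,888 required, 3,279,327 in favor — approved.
Class III: 3/4 of 2673701 = 2005275.75, rounded up to 2005276; 2,005,276 required, 2,005,601 in favor — approved.
Class IV: 2/3 of 17406004 = 11604002.67, rounded up to 11604003; 11,604,003 required, 11,604,003 in favor — approved.

Not approved — the Class I shares did not give the required vote.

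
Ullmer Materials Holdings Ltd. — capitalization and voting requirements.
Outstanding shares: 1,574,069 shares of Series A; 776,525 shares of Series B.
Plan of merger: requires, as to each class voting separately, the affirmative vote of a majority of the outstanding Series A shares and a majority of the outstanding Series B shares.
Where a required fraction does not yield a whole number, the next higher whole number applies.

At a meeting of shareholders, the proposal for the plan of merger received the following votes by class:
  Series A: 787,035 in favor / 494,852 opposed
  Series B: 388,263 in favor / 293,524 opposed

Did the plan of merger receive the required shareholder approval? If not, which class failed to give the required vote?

Approved — every class gave the required vote.

Series A: a majority of 1574069 is 787035; 787,035 required, 787,035 in favor — approved.
Series B: a majority of 776525 is 388263; 388,263 required, 388,263 in favor — approved.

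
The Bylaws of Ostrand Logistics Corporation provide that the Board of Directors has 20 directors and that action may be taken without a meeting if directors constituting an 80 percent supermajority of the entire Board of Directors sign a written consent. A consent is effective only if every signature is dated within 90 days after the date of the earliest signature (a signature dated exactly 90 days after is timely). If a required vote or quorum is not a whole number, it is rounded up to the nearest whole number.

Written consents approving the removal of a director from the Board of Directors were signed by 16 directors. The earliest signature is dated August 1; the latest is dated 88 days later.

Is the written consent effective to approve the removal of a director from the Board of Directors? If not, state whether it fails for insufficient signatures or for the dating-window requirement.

Effective — both the signature and dating-window requirements are satisfied.

Signatures required: an 80 percent supermajority of 20 — 4/5 of 20 = 16, so 16 needed; 16 signed. Sufficient.
Dating window: the latest signature is 88 days after the earliest; the limit is 90 days. Within the window.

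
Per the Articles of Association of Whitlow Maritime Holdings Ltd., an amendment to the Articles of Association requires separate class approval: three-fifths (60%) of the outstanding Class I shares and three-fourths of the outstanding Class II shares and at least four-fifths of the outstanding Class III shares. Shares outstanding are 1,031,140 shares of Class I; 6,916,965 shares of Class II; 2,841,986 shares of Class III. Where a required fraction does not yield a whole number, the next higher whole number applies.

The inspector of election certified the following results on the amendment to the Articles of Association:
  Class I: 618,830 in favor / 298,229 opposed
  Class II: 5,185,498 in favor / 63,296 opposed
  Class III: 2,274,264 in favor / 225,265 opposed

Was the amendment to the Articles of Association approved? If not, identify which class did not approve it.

Not approved — the Class II shares did not give the required vote.

Class I: 3/5 of 1031140 = 618684; 618,684 required, 618,830 in favor — approved.
Class II: 3/4 of 6916965 = 5187723.75, rounded up to 5187724; 5,187,724 required, 5,185,498 in favor — not approved.
Class III: 4/5 of 2841986 = 2273588.80, rounded up to 2273589; 2,273,589 required, 2,274,264 in favor — approved.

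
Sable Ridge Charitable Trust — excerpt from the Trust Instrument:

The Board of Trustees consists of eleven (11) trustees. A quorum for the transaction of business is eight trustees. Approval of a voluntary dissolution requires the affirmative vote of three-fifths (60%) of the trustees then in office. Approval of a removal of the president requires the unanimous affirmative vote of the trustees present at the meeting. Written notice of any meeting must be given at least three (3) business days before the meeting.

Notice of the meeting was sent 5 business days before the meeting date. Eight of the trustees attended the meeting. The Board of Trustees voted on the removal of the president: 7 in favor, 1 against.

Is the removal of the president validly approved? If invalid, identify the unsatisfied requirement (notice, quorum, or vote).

Notice: 5 business days given; 3 required (5 ≥ 3). Satisfied.
Quorum: 8 present; quorum is 8. Satisfied.
Vote: the removal of the president requires the unanimous vote of the trustees present (8). Unanimous means all 8, so 8 affirmative votes are needed; 7 voted in favor. Not satisfied.

Invalid — vote requirement not satisfied.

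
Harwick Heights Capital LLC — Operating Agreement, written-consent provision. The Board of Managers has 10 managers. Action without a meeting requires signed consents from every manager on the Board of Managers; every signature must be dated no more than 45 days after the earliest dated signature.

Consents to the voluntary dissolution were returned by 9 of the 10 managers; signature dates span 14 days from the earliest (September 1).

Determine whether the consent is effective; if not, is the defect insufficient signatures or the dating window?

Signatures required: every one of 10 — unanimous means all 10, so 10 needed; 9 signed. Insufficient.
Dating window: the latest signature is 14 days after the earliest; the limit is 45 days. Within the window.

Not effective — insufficient signatures.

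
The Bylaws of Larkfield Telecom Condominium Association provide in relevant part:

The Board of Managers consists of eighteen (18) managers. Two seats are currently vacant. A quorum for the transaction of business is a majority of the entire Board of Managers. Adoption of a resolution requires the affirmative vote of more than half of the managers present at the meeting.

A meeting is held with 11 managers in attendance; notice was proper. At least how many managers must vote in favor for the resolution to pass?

6

The resolution requires a majority of the managers present (11).
A majority of 11 is 6.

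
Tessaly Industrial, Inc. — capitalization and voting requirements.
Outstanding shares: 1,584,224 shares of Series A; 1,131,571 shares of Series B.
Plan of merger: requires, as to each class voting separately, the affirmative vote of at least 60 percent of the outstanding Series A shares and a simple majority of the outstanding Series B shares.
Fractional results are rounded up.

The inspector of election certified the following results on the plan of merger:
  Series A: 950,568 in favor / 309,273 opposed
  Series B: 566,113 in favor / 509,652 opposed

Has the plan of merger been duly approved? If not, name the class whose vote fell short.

Approved — every class gave the required vote.

Series A: 3/5 of 1584224 = 950534.40, rounded up to 950535; 950,535 required, 950,568 in favor — approved.
Series B: a majority of 1131571 is 565786; 565,786 required, 566,113 in favor — approved.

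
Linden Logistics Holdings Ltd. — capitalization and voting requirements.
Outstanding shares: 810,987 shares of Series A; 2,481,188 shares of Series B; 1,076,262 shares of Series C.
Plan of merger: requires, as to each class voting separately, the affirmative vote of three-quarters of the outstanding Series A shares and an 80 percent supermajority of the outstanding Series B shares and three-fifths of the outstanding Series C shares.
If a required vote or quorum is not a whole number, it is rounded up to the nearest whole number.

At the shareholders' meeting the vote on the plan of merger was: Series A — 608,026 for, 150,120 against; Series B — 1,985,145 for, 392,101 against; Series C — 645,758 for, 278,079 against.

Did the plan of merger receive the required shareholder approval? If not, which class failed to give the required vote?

Series A: 3/4 of 810987 = 608240.25, rounded up to 608241; 608,241 required, 608,026 in favor — not approved.
Series B: 4/5 of 2481188 = 1984950.40, rounded up to 1984951; 1,984,951 required, 1,985,145 in favor — approved.
Series C: 3/5 of 1076262 = 645757.20, rounded up to 645758; 645,758 required, 645,758 in favor — approved.

Not approved — the Series A shares did not give the required vote.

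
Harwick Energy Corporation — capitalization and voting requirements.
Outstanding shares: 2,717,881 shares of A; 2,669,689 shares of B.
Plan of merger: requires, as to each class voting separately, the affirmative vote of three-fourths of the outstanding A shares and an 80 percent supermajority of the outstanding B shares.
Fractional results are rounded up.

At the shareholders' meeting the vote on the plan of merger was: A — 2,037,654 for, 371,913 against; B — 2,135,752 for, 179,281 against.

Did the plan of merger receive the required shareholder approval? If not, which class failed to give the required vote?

Not approved — the A shares did not give the required vote.

A: 3/4 of 2717881 = 2038410.75, rounded up to 2038411; 2,038,411 required, 2,037,654 in favor — not approved.
B: 4/5 of 2669689 = 2135751.20, rounded up to 2135752; 2,135,752 required, 2,135,752 in favor — approved.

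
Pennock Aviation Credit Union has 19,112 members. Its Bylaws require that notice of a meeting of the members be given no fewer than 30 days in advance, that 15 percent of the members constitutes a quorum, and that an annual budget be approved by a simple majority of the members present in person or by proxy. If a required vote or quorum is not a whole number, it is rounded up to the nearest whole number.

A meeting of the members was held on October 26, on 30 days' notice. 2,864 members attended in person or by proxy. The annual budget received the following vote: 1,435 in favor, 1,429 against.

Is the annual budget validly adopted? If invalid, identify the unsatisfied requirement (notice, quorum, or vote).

Notice: 30 days given; 30 required. Satisfied.
Quorum: 15% of 19,112 = 2,866.80, rounded up to 2,867; 2,864 present. Not satisfied.
Vote: requires a majority of those present (2,864); a majority of 2864 is 1433, so 1,433 needed; 1,435 in favor. Satisfied.

Invalid — quorum requirement not satisfied.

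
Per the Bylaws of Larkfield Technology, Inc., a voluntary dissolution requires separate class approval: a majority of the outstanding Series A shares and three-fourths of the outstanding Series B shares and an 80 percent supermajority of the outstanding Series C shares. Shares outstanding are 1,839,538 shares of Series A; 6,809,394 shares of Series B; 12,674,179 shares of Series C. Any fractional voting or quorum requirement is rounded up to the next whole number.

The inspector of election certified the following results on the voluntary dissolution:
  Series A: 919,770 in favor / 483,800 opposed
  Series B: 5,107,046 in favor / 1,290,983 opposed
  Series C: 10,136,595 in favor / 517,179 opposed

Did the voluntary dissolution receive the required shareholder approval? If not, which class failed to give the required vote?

Series A: a majority of 1839538 is 919770; 919,770 required, 919,770 in favor — approved.
Series B: 3/4 of 6809394 = 5107045.50, rounded up to 5107046; 5,107,046 required, 5,107,046 in favor — approved.
Series C: 4/5 of 12674179 = 10139343.20, rounded up to 10139344; 10,139,344 required, 10,136,595 in favor — not approved.

Not approved — the Series C shares did not give the required vote.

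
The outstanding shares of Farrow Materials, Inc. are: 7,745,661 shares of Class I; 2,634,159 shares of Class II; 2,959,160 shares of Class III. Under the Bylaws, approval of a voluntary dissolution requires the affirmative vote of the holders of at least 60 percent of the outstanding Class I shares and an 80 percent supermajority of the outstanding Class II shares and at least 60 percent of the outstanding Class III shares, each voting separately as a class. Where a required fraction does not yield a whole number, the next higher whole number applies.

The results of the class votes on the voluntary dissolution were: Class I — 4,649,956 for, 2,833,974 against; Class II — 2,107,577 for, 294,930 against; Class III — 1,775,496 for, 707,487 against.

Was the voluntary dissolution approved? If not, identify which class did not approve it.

Approved — every class gave the required vote.

Class I: 3/5 of 7745661 = 4647396.60, rounded up to 4647397; 4,647,397 required, 4,649,956 in favor — approved.
Class II: 4/5 of 2634159 = 2107327.20, rounded up to 2107328; 2,107,328 required, 2,107,577 in favor — approved.
Class III: 3/5 of 2959160 = 1775496; 1,775,496 required, 1,775,496 in favor — approved.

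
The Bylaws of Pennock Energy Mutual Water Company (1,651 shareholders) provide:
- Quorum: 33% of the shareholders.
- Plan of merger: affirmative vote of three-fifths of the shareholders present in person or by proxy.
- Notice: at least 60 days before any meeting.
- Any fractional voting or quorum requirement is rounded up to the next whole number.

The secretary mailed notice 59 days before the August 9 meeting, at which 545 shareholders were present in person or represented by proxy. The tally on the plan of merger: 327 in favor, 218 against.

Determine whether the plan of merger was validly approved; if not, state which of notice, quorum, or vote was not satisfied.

Invalid — notice requirement not satisfied.

Notice: 59 days given; 60 required. Not satisfied.
Quorum: 33% of 1,651 = 544.83, rounded up to 545; 545 present. Satisfied.
Vote: requires three-fifths of those present (545); 3/5 of 545 = 327, so 327 needed; 327 in favor. Satisfied.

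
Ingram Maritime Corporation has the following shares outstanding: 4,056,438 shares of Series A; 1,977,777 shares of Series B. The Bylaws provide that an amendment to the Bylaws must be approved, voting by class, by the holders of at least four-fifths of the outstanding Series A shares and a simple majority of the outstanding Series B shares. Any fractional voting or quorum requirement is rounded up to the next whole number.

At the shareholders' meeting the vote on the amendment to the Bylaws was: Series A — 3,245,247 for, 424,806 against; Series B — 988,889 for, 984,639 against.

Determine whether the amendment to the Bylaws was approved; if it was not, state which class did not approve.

Approved — every class gave the required vote.

Series A: 4/5 of 4056438 = 3245150.40, rounded up to 3245151; 3,245,151 required, 3,245,247 in favor — approved.
Series B: a majority of 1977777 is 988889; 988,889 required, 988,889 in favor — approved.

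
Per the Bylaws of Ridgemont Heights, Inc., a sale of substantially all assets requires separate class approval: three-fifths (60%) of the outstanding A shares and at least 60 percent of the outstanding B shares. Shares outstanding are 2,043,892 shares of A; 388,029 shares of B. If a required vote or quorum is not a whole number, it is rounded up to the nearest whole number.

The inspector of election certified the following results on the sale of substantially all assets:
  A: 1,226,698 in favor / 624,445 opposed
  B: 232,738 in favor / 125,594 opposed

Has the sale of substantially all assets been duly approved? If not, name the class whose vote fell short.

Not approved — the B shares did not give the required vote.

A: 3/5 of 2043892 = 1226335.20, rounded up to 1226336; 1,226,336 required, 1,226,698 in favor — approved.
B: 3/5 of 388029 = 232817.40, rounded up to 232818; 232,818 required, 232,738 in favor — not approved.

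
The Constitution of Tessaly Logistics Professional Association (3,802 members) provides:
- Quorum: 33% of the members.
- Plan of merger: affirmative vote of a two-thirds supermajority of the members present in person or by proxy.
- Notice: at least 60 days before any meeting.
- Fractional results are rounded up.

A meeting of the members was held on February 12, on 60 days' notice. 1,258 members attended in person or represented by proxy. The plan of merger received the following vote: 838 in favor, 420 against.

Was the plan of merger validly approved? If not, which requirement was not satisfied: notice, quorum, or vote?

Invalid — vote requirement not satisfied.

Notice: 60 days given; 60 required. Satisfied.
Quorum: 33% of 3,802 = 1,254.66, rounded up to 1,255; 1,258 present. Satisfied.
Vote: requires two-thirds of those present (1,258); 2/3 of 1258 = 838.67, rounded up to 839, so 839 needed; 838 in favor. Not satisfied.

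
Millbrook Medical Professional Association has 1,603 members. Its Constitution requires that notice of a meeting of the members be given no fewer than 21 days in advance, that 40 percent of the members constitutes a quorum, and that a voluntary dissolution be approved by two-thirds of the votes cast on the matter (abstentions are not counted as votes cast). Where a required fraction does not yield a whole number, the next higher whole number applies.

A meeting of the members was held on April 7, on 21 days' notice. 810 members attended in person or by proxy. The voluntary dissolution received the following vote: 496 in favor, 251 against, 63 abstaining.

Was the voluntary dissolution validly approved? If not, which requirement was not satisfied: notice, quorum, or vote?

Invalid — vote requirement not satisfied.

Notice: 21 days given; 21 required. Satisfied.
Quorum: 40% of 1,603 = 641.20, rounded up to 642; 810 present. Satisfied.
Vote: requires two-thirds of the votes cast (810 − 63 abstaining = 747); 2/3 of 747 = 498, so 498 needed; 496 in favor. Not satisfied.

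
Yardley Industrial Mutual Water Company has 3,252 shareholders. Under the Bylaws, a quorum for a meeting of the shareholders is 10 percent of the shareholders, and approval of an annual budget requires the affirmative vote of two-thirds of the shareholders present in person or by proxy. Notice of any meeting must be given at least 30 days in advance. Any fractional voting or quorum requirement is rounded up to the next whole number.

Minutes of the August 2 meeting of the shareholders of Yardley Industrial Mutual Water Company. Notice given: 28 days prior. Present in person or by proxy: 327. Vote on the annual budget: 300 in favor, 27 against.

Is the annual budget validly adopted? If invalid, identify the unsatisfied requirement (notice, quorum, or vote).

Notice: 28 days given; 30 required. Not satisfied.
Quorum: 10% of 3,252 = 325.20, rounded up to 326; 327 present. Satisfied.
Vote: requires two-thirds of those present (327); 2/3 of 327 = 218, so 218 needed; 300 in favor. Satisfied.

Invalid — notice requirement not satisfied.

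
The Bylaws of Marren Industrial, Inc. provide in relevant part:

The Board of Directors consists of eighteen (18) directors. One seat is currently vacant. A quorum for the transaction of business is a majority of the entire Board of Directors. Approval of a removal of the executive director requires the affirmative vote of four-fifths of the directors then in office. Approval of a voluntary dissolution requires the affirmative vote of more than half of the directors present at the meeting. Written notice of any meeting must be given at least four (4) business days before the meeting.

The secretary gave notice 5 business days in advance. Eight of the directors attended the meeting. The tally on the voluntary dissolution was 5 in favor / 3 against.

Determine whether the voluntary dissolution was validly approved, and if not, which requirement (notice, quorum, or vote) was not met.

Invalid — quorum requirement not satisfied.

Notice: 5 business days given; 4 required (5 ≥ 4). Satisfied.
Quorum: 8 present; quorum is 10. Not satisfied.
Vote: the voluntary dissolution requires a majority of the directors present (8). A majority of 8 is 5, so 5 affirmative votes are needed; 5 voted in favor. Satisfied. (Moot — without a quorum no business can be validly transacted.)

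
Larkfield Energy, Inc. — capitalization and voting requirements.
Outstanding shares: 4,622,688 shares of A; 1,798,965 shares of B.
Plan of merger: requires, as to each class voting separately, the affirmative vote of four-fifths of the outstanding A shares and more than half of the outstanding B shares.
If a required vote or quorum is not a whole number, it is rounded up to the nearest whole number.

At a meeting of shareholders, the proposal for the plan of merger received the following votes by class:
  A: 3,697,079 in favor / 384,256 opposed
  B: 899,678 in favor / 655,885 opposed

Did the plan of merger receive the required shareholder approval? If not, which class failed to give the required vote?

A: 4/5 of 4622688 = 3698150.40, rounded up to 3698151; 3,698,151 required, 3,697,079 in favor — not approved.
B: a majority of 1798965 is 899483; 899,483 required, 899,678 in favor — approved.

Not approved — the A shares did not give the required vote.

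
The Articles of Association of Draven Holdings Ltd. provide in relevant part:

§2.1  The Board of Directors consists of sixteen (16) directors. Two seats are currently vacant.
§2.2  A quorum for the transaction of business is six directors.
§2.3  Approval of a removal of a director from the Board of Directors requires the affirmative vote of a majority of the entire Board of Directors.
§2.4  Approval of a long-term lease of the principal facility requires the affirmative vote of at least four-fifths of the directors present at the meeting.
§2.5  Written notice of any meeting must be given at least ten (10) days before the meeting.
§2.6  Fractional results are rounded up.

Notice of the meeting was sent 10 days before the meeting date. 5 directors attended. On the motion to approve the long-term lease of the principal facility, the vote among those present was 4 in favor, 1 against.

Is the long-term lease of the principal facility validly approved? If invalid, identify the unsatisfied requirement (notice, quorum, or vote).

Notice: 10 days given; 10 required (10 ≥ 10). Satisfied.
Quorum: 5 present; quorum is 6. Not satisfied.
Vote: the long-term lease of the principal facility requires four-fifths of the directors present (5). 4/5 of 5 = 4, so 4 affirmative votes are needed; 4 voted in favor. Satisfied. (Moot — without a quorum no business can be validly transacted.)

Invalid — quorum requirement not satisfied.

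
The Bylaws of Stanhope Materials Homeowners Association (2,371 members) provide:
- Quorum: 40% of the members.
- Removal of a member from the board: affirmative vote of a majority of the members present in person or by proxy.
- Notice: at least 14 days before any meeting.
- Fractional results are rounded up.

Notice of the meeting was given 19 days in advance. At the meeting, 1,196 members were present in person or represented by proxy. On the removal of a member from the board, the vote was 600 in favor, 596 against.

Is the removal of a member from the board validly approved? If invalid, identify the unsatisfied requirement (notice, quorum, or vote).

Valid — all requirements satisfied.

Notice: 19 days given; 14 required. Satisfied.
Quorum: 40% of 2,371 = 948.40, rounded up to 949; 1,196 present. Satisfied.
Vote: requires a majority of those present (1,196); a majority of 1196 is 599, so 599 needed; 600 in favor. Satisfied.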